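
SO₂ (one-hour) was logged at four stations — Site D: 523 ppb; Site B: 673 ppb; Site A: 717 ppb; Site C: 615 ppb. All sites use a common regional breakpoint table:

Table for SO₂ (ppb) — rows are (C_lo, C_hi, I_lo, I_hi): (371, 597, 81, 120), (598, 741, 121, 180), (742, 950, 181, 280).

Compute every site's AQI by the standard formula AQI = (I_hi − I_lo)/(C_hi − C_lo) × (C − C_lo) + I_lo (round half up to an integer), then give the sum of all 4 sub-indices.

557

Site D: 523 lies in 371–597, so I_lo=81, I_hi=120, C_lo=371, C_hi=597.
(120−81)/(597−371) × (523−371) + 81 = 39/226 × 152 + 81 ≈ 107.23 → 107.
Site B 673: bracket 598–741 → index 121–180; slope 59/143, offset 75.
AQI = 121 + 59/143·75 ≈ 151.94 ⇒ 152.
Site A: 717 lies in 598–741, so I_lo=121, I_hi=180, C_lo=598, C_hi=741.
(180−121)/(741−598) × (717−598) + 121 = 59/143 × 119 + 121 ≈ 170.10 → 170.
Site C: row 598–741 (AQI 121–180). (180−121)·(615−598)/(741−598) + 121 = 59·17/143 + 121 ≈ 128.01 → 128.
AQIs: Site D=107, Site B=152, Site A=170, Site C=128. Sum = 107 + 152 + 170 + 128 = 557.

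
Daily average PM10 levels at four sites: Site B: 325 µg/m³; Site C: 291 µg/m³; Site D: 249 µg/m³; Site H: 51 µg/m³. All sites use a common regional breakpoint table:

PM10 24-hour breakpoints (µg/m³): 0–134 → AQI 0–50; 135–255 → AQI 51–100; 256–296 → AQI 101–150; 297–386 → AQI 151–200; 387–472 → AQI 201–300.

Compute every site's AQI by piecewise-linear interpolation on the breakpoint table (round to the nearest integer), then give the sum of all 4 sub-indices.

427

Site B: 325 lies in 297–386, so I_lo=151, I_hi=200, C_lo=297, C_hi=386.
(200−151)/(386−297) × (325−297) + 151 = 49/89 × 28 + 151 ≈ 166.42 → 166.
Site C: 291 lies in 256–296, so I_lo=101, I_hi=150, C_lo=256, C_hi=296.
(150−101)/(296−256) × (291−256) + 101 = 49/40 × 35 + 101 ≈ 143.88 → 144.
Site D: 249 lies in 135–255, so I_lo=51, I_hi=100, C_lo=135, C_hi=255.
(100−51)/(255−135) × (249−135) + 51 = 49/120 × 114 + 51 ≈ 97.55 → 98.
Site H: row 0–134 (AQI 0–50). (50−0)·(51−0)/(134−0) + 0 = 50·51/134 + 0 ≈ 19.03 → 19.
AQIs: Site B=166, Site C=144, Site D=98, Site H=19. Sum = 166 + 144 + 98 + 19 = 427.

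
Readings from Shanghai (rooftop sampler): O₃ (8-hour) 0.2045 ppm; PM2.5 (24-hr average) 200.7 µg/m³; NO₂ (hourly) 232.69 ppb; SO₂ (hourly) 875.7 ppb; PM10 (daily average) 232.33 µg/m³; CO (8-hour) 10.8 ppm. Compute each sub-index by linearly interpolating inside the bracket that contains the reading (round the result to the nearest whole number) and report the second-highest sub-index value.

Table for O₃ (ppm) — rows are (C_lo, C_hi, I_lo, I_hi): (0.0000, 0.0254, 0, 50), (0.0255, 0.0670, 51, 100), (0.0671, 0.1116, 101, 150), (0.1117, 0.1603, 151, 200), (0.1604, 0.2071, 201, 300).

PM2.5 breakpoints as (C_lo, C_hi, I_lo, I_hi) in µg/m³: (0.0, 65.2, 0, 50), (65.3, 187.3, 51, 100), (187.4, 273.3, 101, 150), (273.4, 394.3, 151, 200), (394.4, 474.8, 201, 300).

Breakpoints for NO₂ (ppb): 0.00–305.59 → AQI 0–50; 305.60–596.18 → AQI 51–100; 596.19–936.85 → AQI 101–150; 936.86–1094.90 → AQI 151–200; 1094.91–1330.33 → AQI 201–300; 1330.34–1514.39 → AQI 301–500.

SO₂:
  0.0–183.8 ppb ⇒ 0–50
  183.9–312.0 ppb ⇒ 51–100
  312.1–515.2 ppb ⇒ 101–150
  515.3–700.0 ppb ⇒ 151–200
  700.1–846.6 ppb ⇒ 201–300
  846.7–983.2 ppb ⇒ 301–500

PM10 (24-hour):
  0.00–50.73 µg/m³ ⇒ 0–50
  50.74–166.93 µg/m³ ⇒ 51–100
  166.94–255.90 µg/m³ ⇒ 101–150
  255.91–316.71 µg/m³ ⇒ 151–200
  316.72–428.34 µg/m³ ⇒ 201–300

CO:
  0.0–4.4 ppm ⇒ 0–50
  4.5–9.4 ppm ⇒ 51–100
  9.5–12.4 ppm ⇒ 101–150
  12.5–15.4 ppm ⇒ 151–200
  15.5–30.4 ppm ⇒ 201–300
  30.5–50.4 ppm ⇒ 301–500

O₃: 0.2045 lies in 0.1604–0.2071, so I_lo=201, I_hi=300, C_lo=0.1604, C_hi=0.2071.
(300−201)/(0.2071−0.1604) × (0.2045−0.1604) + 201 = 99/0.0467 × 0.0441 + 201 ≈ 294.49 → 294.
PM2.5: 200.7 ∈ [187.4, 273.3] ↔ index [101, 150].
101 + (200.7−187.4)·(150−101)/(273.3−187.4) = 101 + 13.3·49/85.9 ≈ 108.59, so AQI = 109.
NO₂: 232.69 lies in 0.00–305.59, so I_lo=0, I_hi=50, C_lo=0.00, C_hi=305.59.
(50−0)/(305.59−0.00) × (232.69−0.00) + 0 = 50/305.59 × 232.69 + 0 ≈ 38.07 → 38.
SO₂: 875.7 ∈ [846.7, 983.2] ↔ index [301, 500].
301 + (875.7−846.7)·(500−301)/(983.2−846.7) = 301 + 29.0·199/136.5 ≈ 343.28, so AQI = 343.
PM10: row 166.94–255.90 (AQI 101–150). (150−101)·(232.33−166.94)/(255.90−166.94) + 101 = 49·65.39/88.96 + 101 ≈ 137.02 → 137.
CO: 10.8 lies in 9.5–12.4, so I_lo=101, I_hi=150, C_lo=9.5, C_hi=12.4.
(150−101)/(12.4−9.5) × (10.8−9.5) + 101 = 49/2.9 × 1.3 + 101 ≈ 122.97 → 123.
Sub-indices: O₃→294, PM2.5→109, NO₂→38, SO₂→343, PM10→137, CO→123. Ranked high→low: 343, 294, 137, 123, 109, 38. Second-highest sub-index = 294.

294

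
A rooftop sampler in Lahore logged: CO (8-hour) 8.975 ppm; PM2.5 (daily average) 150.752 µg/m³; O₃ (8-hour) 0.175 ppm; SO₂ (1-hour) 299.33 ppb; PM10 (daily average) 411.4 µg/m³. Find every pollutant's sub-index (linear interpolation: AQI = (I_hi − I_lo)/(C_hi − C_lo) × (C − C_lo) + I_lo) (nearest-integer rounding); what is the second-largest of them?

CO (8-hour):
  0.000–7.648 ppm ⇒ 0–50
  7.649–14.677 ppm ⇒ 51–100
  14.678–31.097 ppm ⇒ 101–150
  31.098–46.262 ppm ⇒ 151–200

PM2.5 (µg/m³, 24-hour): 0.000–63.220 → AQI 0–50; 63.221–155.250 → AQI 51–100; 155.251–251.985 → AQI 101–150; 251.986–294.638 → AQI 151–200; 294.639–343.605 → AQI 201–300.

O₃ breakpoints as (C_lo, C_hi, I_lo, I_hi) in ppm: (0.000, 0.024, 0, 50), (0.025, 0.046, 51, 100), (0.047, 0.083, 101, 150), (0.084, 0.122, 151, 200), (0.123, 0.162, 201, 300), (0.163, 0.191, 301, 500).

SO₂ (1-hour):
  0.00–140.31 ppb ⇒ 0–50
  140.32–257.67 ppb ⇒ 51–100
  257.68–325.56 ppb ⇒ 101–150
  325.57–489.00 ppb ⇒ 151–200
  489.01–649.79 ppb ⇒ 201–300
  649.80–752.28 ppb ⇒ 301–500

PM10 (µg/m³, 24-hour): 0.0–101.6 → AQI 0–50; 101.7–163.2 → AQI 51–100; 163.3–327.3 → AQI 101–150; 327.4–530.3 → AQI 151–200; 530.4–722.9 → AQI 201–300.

171

CO: 8.975 lies in 7.649–14.677, so I_lo=51, I_hi=100, C_lo=7.649, C_hi=14.677.
(100−51)/(14.677−7.649) × (8.975−7.649) + 51 = 49/7.028 × 1.326 + 51 ≈ 60.25 → 60.
PM2.5: row 63.221–155.250 (AQI 51–100). (100−51)·(150.752−63.221)/(155.250−63.221) + 51 = 49·87.531/92.029 + 51 ≈ 97.61 → 98.
O₃ 0.175: bracket 0.163–0.191 → index 301–500; slope 199/0.028, offset 0.012.
AQI = 301 + 199/0.028·0.012 ≈ 386.29 ⇒ 386.
SO₂: 299.33 lies in 257.68–325.56, so I_lo=101, I_hi=150, C_lo=257.68, C_hi=325.56.
(150−101)/(325.56−257.68) × (299.33−257.68) + 101 = 49/67.88 × 41.65 + 101 ≈ 131.07 → 131.
PM10: 411.4 ∈ [327.4, 530.3] ↔ index [151, 200].
151 + (411.4−327.4)·(200−151)/(530.3−327.4) = 151 + 84.0·49/202.9 ≈ 171.29, so AQI = 171.
Sub-indices: CO→60, PM2.5→98, O₃→386, SO₂→131, PM10→171. Ranked high→low: 386, 171, 131, 98, 60. Second-highest sub-index = 171.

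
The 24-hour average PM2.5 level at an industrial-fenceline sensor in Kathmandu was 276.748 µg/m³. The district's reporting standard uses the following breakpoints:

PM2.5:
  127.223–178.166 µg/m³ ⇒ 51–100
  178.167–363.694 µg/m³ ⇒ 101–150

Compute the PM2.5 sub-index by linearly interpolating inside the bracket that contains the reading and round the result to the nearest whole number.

PM2.5: 276.748 lies in 178.167–363.694, so I_lo=101, I_hi=150, C_lo=178.167, C_hi=363.694.
(150−101)/(363.694−178.167) × (276.748−178.167) + 101 = 49/185.527 × 98.581 + 101 ≈ 127.04 → 127.

127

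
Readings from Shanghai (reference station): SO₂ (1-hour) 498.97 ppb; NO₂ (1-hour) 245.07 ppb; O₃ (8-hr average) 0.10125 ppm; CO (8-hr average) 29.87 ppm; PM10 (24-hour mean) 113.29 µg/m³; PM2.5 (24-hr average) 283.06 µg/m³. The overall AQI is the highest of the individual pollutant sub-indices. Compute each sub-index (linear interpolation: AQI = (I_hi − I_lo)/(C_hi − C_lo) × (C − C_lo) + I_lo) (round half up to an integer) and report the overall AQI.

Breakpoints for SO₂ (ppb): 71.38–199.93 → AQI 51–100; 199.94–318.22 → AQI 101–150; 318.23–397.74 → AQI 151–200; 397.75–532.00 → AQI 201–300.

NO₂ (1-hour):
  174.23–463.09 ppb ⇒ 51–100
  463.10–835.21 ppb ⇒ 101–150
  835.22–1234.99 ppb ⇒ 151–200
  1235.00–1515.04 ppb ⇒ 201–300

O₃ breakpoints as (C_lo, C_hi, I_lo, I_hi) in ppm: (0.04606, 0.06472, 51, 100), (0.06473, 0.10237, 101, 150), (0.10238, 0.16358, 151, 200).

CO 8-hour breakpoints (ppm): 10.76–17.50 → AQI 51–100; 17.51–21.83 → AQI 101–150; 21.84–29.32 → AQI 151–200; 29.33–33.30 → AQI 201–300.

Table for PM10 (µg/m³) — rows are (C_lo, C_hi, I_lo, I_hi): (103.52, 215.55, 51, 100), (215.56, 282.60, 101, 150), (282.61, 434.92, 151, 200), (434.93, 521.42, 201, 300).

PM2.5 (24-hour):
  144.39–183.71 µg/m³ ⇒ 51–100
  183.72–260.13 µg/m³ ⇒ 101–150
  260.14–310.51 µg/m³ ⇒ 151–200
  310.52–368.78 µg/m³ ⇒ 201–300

SO₂: 498.97 lies in 397.75–532.00, so I_lo=201, I_hi=300, C_lo=397.75, C_hi=532.00.
(300−201)/(532.00−397.75) × (498.97−397.75) + 201 = 99/134.25 × 101.22 + 201 ≈ 275.64 → 276.
NO₂: 245.07 lies in 174.23–463.09, so I_lo=51, I_hi=100, C_lo=174.23, C_hi=463.09.
(100−51)/(463.09−174.23) × (245.07−174.23) + 51 = 49/288.86 × 70.84 + 51 ≈ 63.02 → 63.
O₃: 0.10125 lies in 0.06473–0.10237, so I_lo=101, I_hi=150, C_lo=0.06473, C_hi=0.10237.
(150−101)/(0.10237−0.06473) × (0.10125−0.06473) + 101 = 49/0.03764 × 0.03652 + 101 ≈ 148.54 → 149.
CO: row 29.33–33.30 (AQI 201–300). (300−201)·(29.87−29.33)/(33.30−29.33) + 201 = 99·0.54/3.97 + 201 ≈ 214.47 → 214.
PM10: 113.29 ∈ [103.52, 215.55] ↔ index [51, 100].
51 + (113.29−103.52)·(100−51)/(215.55−103.52) = 51 + 9.77·49/112.03 ≈ 55.27, so AQI = 55.
PM2.5: row 260.14–310.51 (AQI 151–200). (200−151)·(283.06−260.14)/(310.51−260.14) + 151 = 49·22.92/50.37 + 151 ≈ 173.30 → 173.
Sub-indices: SO₂→276, NO₂→63, O₃→149, CO→214, PM10→55, PM2.5→173. Overall AQI = max = 276; dominant pollutant is SO₂.
AQI 276: Very Unhealthy.

276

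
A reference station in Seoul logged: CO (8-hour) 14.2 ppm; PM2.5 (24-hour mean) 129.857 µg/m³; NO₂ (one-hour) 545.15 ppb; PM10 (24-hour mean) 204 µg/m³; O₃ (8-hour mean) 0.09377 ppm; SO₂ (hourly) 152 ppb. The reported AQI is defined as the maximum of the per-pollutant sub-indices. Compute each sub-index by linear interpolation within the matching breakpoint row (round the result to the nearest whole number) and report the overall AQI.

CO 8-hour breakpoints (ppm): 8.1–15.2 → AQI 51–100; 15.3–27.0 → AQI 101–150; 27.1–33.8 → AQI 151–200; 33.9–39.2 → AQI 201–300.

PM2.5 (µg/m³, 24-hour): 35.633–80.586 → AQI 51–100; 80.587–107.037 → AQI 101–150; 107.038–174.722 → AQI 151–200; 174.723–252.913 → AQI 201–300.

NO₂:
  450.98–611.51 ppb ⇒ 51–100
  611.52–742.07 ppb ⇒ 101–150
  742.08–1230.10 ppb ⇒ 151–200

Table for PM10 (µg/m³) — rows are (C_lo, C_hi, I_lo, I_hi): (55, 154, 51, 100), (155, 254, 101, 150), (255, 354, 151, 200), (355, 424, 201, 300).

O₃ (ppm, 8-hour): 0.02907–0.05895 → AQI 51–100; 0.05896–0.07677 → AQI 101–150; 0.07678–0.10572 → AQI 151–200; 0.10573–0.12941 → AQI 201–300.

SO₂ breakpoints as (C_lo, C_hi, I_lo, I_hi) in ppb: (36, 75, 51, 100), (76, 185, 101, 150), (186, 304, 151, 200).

180

CO: 14.2 lies in 8.1–15.2, so I_lo=51, I_hi=100, C_lo=8.1, C_hi=15.2.
(100−51)/(15.2−8.1) × (14.2−8.1) + 51 = 49/7.1 × 6.1 + 51 ≈ 93.10 → 93.
PM2.5: 129.857 ∈ [107.038, 174.722] ↔ index [151, 200].
151 + (129.857−107.038)·(200−151)/(174.722−107.038) = 151 + 22.819·49/67.684 ≈ 167.52, so AQI = 168.
NO₂ 545.15: bracket 450.98–611.51 → index 51–100; slope 49/160.53, offset 94.17.
AQI = 51 + 49/160.53·94.17 ≈ 79.74 ⇒ 80.
PM10 204: bracket 155–254 → index 101–150; slope 49/99, offset 49.
AQI = 101 + 49/99·49 ≈ 125.25 ⇒ 125.
O₃: 0.09377 lies in 0.07678–0.10572, so I_lo=151, I_hi=200, C_lo=0.07678, C_hi=0.10572.
(200−151)/(0.10572−0.07678) × (0.09377−0.07678) + 151 = 49/0.02894 × 0.01699 + 151 ≈ 179.77 → 180.
SO₂: row 76–185 (AQI 101–150). (150−101)·(152−76)/(185−76) + 101 = 49·76/109 + 101 ≈ 135.17 → 135.
Sub-indices: CO→93, PM2.5→168, NO₂→80, PM10→125, O₃→180, SO₂→135. Overall AQI = max = 180; dominant pollutant is O₃.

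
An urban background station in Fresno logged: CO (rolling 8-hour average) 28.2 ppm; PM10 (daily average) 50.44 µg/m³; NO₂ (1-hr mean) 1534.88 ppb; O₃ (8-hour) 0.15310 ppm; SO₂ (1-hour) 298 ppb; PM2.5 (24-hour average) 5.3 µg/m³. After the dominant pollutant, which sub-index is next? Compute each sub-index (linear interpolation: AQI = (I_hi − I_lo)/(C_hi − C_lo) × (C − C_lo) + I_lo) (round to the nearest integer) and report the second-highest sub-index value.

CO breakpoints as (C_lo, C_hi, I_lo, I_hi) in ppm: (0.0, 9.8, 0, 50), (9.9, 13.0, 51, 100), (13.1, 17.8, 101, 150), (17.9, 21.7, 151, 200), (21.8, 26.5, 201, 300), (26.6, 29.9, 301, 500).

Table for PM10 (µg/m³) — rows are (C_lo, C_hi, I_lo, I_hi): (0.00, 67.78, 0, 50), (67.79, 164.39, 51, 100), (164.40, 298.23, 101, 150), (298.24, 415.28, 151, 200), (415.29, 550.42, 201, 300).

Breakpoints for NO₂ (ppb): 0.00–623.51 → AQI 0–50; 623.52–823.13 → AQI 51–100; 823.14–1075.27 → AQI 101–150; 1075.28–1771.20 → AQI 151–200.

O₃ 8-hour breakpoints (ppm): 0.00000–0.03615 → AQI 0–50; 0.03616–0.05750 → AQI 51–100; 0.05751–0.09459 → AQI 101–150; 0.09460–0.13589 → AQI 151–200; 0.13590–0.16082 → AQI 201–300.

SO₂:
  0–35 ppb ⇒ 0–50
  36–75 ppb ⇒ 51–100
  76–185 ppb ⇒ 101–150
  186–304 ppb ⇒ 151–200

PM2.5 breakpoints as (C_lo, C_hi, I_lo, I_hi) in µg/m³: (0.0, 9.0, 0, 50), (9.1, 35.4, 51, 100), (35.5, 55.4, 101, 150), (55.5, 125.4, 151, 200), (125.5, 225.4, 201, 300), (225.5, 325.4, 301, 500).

269

CO: 28.2 ∈ [26.6, 29.9] ↔ index [301, 500].
301 + (28.2−26.6)·(500−301)/(29.9−26.6) = 301 + 1.6·199/3.3 ≈ 397.48, so AQI = 397.
PM10: 50.44 lies in 0.00–67.78, so I_lo=0, I_hi=50, C_lo=0.00, C_hi=67.78.
(50−0)/(67.78−0.00) × (50.44−0.00) + 0 = 50/67.78 × 50.44 + 0 ≈ 37.21 → 37.
NO₂: 1534.88 lies in 1075.28–1771.20, so I_lo=151, I_hi=200, C_lo=1075.28, C_hi=1771.20.
(200−151)/(1771.20−1075.28) × (1534.88−1075.28) + 151 = 49/695.92 × 459.60 + 151 ≈ 183.36 → 183.
O₃: row 0.13590–0.16082 (AQI 201–300). (300−201)·(0.15310−0.13590)/(0.16082−0.13590) + 201 = 99·0.01720/0.02492 + 201 ≈ 269.33 → 269.
SO₂: row 186–304 (AQI 151–200). (200−151)·(298−186)/(304−186) + 151 = 49·112/118 + 151 ≈ 197.51 → 198.
PM2.5 5.3: bracket 0.0–9.0 → index 0–50; slope 50/9.0, offset 5.3.
AQI = 0 + 50/9.0·5.3 ≈ 29.44 ⇒ 29.
Sub-indices: CO→397, PM10→37, NO₂→183, O₃→269, SO₂→198, PM2.5→29. Ranked high→low: 397, 269, 198, 183, 37, 29. Second-highest sub-index = 269.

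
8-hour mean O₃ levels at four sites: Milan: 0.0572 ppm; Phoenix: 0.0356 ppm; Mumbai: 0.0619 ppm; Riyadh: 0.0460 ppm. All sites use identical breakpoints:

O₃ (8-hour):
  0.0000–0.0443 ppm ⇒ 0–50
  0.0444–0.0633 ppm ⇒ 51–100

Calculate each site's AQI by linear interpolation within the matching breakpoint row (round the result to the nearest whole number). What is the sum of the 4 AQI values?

275

Milan: row 0.0444–0.0633 (AQI 51–100). (100−51)·(0.0572−0.0444)/(0.0633−0.0444) + 51 = 49·0.0128/0.0189 + 51 ≈ 84.19 → 84.
Phoenix: 0.0356 ∈ [0.0000, 0.0443] ↔ index [0, 50].
0 + (0.0356−0.0000)·(50−0)/(0.0443−0.0000) = 0 + 0.0356·50/0.0443 ≈ 40.18, so AQI = 40.
Mumbai: 0.0619 ∈ [0.0444, 0.0633] ↔ index [51, 100].
51 + (0.0619−0.0444)·(100−51)/(0.0633−0.0444) = 51 + 0.0175·49/0.0189 ≈ 96.37, so AQI = 96.
Riyadh 0.0460: bracket 0.0444–0.0633 → index 51–100; slope 49/0.0189, offset 0.0016.
AQI = 51 + 49/0.0189·0.0016 ≈ 55.15 ⇒ 55.
AQIs: Milan=84, Phoenix=40, Mumbai=96, Riyadh=55. Sum = 84 + 40 + 96 + 55 = 275.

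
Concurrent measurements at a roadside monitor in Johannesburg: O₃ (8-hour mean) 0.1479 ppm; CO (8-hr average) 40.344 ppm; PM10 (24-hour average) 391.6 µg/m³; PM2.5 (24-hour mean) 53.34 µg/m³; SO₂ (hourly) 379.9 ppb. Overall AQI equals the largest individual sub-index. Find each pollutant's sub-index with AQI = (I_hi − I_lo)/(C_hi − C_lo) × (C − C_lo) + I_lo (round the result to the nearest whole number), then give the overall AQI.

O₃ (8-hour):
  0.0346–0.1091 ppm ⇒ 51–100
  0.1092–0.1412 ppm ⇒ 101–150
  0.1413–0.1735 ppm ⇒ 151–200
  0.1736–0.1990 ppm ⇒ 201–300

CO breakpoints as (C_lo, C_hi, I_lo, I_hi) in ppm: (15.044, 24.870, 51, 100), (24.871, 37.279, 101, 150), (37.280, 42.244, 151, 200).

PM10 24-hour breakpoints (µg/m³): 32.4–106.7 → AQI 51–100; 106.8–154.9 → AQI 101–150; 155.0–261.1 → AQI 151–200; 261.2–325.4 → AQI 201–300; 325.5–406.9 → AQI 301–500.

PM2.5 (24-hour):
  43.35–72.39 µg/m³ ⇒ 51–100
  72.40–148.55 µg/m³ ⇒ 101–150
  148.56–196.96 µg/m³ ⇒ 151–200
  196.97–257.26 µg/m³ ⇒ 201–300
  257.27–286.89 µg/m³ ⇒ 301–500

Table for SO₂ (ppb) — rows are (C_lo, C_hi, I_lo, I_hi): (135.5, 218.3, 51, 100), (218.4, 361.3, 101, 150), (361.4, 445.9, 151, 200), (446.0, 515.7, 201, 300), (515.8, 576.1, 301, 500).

O₃ 0.1479: bracket 0.1413–0.1735 → index 151–200; slope 49/0.0322, offset 0.0066.
AQI = 151 + 49/0.0322·0.0066 ≈ 161.04 ⇒ 161.
CO: 40.344 ∈ [37.280, 42.244] ↔ index [151, 200].
151 + (40.344−37.280)·(200−151)/(42.244−37.280) = 151 + 3.064·49/4.964 ≈ 181.24, so AQI = 181.
PM10: 391.6 ∈ [325.5, 406.9] ↔ index [301, 500].
301 + (391.6−325.5)·(500−301)/(406.9−325.5) = 301 + 66.1·199/81.4 ≈ 462.60, so AQI = 463.
PM2.5: 53.34 ∈ [43.35, 72.39] ↔ index [51, 100].
51 + (53.34−43.35)·(100−51)/(72.39−43.35) = 51 + 9.99·49/29.04 ≈ 67.86, so AQI = 68.
SO₂: 379.9 lies in 361.4–445.9, so I_lo=151, I_hi=200, C_lo=361.4, C_hi=445.9.
(200−151)/(445.9−361.4) × (379.9−361.4) + 151 = 49/84.5 × 18.5 + 151 ≈ 161.73 → 162.
Sub-indices: O₃→161, CO→181, PM10→463, PM2.5→68, SO₂→162. Overall AQI = max = 463; dominant pollutant is PM10.

463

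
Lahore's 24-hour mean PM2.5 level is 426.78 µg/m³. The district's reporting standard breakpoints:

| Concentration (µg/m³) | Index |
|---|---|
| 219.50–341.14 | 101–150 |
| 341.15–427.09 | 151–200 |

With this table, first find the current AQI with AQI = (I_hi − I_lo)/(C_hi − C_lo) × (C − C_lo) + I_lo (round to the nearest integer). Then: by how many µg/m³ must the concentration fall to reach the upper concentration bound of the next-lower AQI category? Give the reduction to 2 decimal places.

85.64

PM2.5 426.78: bracket 341.15–427.09 → index 151–200; slope 49/85.94, offset 85.63.
AQI = 151 + 49/85.94·85.63 ≈ 199.82 ⇒ 200.
Current AQI 200 is in the Unhealthy range (151–200). The next-lower category tops out at AQI 150, whose upper concentration bound is 341.14 µg/m³.
Reduction needed = 426.78 − 341.14 = 85.64 µg/m³.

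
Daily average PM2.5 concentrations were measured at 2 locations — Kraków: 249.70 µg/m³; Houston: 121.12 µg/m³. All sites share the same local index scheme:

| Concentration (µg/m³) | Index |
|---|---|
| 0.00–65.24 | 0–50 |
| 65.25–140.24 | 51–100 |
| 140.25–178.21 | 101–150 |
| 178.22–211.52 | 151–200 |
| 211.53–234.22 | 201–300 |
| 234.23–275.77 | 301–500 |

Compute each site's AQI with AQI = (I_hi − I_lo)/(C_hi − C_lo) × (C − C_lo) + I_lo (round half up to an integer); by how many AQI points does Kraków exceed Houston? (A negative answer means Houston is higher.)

Kraków: row 234.23–275.77 (AQI 301–500). (500−301)·(249.70−234.23)/(275.77−234.23) + 301 = 199·15.47/41.54 + 301 ≈ 375.11 → 375.
Houston 121.12: bracket 65.25–140.24 → index 51–100; slope 49/74.99, offset 55.87.
AQI = 51 + 49/74.99·55.87 ≈ 87.51 ⇒ 88.
AQIs: Kraków=375, Houston=88. Kraków (375) − Houston (88) = 287.

287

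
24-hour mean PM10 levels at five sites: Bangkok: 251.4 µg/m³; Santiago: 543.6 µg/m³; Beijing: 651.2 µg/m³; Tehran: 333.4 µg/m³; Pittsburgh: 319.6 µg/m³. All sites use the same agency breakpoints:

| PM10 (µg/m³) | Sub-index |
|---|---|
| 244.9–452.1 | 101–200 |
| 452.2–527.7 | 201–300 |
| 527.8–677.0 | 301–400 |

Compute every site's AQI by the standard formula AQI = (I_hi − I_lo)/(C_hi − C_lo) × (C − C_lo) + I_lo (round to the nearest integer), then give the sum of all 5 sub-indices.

Bangkok: row 244.9–452.1 (AQI 101–200). (200−101)·(251.4−244.9)/(452.1−244.9) + 101 = 99·6.5/207.2 + 101 ≈ 104.11 → 104.
Santiago: row 527.8–677.0 (AQI 301–400). (400−301)·(543.6−527.8)/(677.0−527.8) + 301 = 99·15.8/149.2 + 301 ≈ 311.48 → 311.
Beijing 651.2: bracket 527.8–677.0 → index 301–400; slope 99/149.2, offset 123.4.
AQI = 301 + 99/149.2·123.4 ≈ 382.88 ⇒ 383.
Tehran: row 244.9–452.1 (AQI 101–200). (200−101)·(333.4−244.9)/(452.1−244.9) + 101 = 99·88.5/207.2 + 101 ≈ 143.29 → 143.
Pittsburgh 319.6: bracket 244.9–452.1 → index 101–200; slope 99/207.2, offset 74.7.
AQI = 101 + 99/207.2·74.7 ≈ 136.69 ⇒ 137.
AQIs: Bangkok=104, Santiago=311, Beijing=383, Tehran=143, Pittsburgh=137. Sum = 104 + 311 + 383 + 143 + 137 = 1078.

1078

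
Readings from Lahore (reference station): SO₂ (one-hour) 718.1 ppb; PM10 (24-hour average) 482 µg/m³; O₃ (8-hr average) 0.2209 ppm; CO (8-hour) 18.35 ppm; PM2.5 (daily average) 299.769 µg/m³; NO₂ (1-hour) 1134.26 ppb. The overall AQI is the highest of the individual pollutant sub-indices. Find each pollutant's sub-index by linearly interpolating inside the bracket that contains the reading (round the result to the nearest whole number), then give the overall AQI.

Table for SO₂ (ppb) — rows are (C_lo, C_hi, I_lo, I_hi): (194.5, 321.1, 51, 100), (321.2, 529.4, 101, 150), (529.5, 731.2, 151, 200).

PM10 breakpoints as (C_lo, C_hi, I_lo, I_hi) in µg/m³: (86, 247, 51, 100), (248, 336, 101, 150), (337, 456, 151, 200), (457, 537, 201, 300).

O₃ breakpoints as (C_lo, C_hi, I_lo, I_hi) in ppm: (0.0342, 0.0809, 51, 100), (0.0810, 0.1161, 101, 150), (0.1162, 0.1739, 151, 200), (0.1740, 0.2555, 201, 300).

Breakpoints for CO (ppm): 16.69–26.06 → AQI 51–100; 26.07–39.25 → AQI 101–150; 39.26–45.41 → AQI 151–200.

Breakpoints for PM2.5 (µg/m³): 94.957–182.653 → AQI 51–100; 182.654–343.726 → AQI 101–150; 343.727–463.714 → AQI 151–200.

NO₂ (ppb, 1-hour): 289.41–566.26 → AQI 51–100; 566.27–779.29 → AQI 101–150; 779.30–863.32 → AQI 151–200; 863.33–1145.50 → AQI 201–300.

296

SO₂ 718.1: bracket 529.5–731.2 → index 151–200; slope 49/201.7, offset 188.6.
AQI = 151 + 49/201.7·188.6 ≈ 196.82 ⇒ 197.
PM10 482: bracket 457–537 → index 201–300; slope 99/80, offset 25.
AQI = 201 + 99/80·25 ≈ 231.94 ⇒ 232.
O₃ 0.2209: bracket 0.1740–0.2555 → index 201–300; slope 99/0.0815, offset 0.0469.
AQI = 201 + 99/0.0815·0.0469 ≈ 257.97 ⇒ 258.
CO 18.35: bracket 16.69–26.06 → index 51–100; slope 49/9.37, offset 1.66.
AQI = 51 + 49/9.37·1.66 ≈ 59.68 ⇒ 60.
PM2.5 299.769: bracket 182.654–343.726 → index 101–150; slope 49/161.072, offset 117.115.
AQI = 101 + 49/161.072·117.115 ≈ 136.63 ⇒ 137.
NO₂: 1134.26 lies in 863.33–1145.50, so I_lo=201, I_hi=300, C_lo=863.33, C_hi=1145.50.
(300−201)/(1145.50−863.33) × (1134.26−863.33) + 201 = 99/282.17 × 270.93 + 201 ≈ 296.06 → 296.
Sub-indices: SO₂→197, PM10→232, O₃→258, CO→60, PM2.5→137, NO₂→296. Overall AQI = max = 296; dominant pollutant is NO₂.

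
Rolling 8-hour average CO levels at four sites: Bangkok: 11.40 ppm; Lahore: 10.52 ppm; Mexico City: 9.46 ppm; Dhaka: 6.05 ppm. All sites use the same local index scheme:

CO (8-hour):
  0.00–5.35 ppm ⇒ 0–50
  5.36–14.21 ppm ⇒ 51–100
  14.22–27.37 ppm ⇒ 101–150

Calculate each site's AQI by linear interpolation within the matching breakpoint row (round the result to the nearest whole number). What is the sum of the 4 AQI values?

Bangkok: row 5.36–14.21 (AQI 51–100). (100−51)·(11.40−5.36)/(14.21−5.36) + 51 = 49·6.04/8.85 + 51 ≈ 84.44 → 84.
Lahore: 10.52 lies in 5.36–14.21, so I_lo=51, I_hi=100, C_lo=5.36, C_hi=14.21.
(100−51)/(14.21−5.36) × (10.52−5.36) + 51 = 49/8.85 × 5.16 + 51 ≈ 79.57 → 80.
Mexico City 9.46: bracket 5.36–14.21 → index 51–100; slope 49/8.85, offset 4.10.
AQI = 51 + 49/8.85·4.10 ≈ 73.70 ⇒ 74.
Dhaka: 6.05 ∈ [5.36, 14.21] ↔ index [51, 100].
51 + (6.05−5.36)·(100−51)/(14.21−5.36) = 51 + 0.69·49/8.85 ≈ 54.82, so AQI = 55.
AQIs: Bangkok=84, Lahore=80, Mexico City=74, Dhaka=55. Sum = 84 + 80 + 74 + 55 = 293.

293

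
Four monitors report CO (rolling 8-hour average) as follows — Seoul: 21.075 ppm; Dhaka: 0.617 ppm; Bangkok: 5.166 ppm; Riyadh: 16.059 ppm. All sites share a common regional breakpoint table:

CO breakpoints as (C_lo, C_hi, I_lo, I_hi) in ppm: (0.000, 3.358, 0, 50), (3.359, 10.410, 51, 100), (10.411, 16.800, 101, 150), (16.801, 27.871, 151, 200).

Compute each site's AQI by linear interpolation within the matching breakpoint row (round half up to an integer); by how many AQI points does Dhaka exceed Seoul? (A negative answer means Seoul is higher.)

Seoul: 21.075 lies in 16.801–27.871, so I_lo=151, I_hi=200, C_lo=16.801, C_hi=27.871.
(200−151)/(27.871−16.801) × (21.075−16.801) + 151 = 49/11.070 × 4.274 + 151 ≈ 169.92 → 170.
Dhaka: row 0.000–3.358 (AQI 0–50). (50−0)·(0.617−0.000)/(3.358−0.000) + 0 = 50·0.617/3.358 + 0 ≈ 9.19 → 9.
Bangkok 5.166: bracket 3.359–10.410 → index 51–100; slope 49/7.051, offset 1.807.
AQI = 51 + 49/7.051·1.807 ≈ 63.56 ⇒ 64.
Riyadh: 16.059 lies in 10.411–16.800, so I_lo=101, I_hi=150, C_lo=10.411, C_hi=16.800.
(150−101)/(16.800−10.411) × (16.059−10.411) + 101 = 49/6.389 × 5.648 + 101 ≈ 144.32 → 144.
AQIs: Seoul=170, Dhaka=9, Bangkok=64, Riyadh=144. Dhaka (9) − Seoul (170) = -161.

-161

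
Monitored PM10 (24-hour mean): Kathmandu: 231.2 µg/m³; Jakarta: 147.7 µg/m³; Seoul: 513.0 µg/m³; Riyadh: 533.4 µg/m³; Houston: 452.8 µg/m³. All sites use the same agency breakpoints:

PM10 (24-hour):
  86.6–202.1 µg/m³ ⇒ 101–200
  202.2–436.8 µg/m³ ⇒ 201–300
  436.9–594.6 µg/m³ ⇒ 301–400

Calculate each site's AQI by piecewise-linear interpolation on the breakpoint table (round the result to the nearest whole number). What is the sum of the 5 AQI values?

Kathmandu: 231.2 lies in 202.2–436.8, so I_lo=201, I_hi=300, C_lo=202.2, C_hi=436.8.
(300−201)/(436.8−202.2) × (231.2−202.2) + 201 = 99/234.6 × 29.0 + 201 ≈ 213.24 → 213.
Jakarta: 147.7 ∈ [86.6, 202.1] ↔ index [101, 200].
101 + (147.7−86.6)·(200−101)/(202.1−86.6) = 101 + 61.1·99/115.5 ≈ 153.37, so AQI = 153.
Seoul 513.0: bracket 436.9–594.6 → index 301–400; slope 99/157.7, offset 76.1.
AQI = 301 + 99/157.7·76.1 ≈ 348.77 ⇒ 349.
Riyadh: 533.4 lies in 436.9–594.6, so I_lo=301, I_hi=400, C_lo=436.9, C_hi=594.6.
(400−301)/(594.6−436.9) × (533.4−436.9) + 301 = 99/157.7 × 96.5 + 301 ≈ 361.58 → 362.
Houston 452.8: bracket 436.9–594.6 → index 301–400; slope 99/157.7, offset 15.9.
AQI = 301 + 99/157.7·15.9 ≈ 310.98 ⇒ 311.
AQIs: Kathmandu=213, Jakarta=153, Seoul=349, Riyadh=362, Houston=311. Sum = 213 + 153 + 349 + 362 + 311 = 1388.

1388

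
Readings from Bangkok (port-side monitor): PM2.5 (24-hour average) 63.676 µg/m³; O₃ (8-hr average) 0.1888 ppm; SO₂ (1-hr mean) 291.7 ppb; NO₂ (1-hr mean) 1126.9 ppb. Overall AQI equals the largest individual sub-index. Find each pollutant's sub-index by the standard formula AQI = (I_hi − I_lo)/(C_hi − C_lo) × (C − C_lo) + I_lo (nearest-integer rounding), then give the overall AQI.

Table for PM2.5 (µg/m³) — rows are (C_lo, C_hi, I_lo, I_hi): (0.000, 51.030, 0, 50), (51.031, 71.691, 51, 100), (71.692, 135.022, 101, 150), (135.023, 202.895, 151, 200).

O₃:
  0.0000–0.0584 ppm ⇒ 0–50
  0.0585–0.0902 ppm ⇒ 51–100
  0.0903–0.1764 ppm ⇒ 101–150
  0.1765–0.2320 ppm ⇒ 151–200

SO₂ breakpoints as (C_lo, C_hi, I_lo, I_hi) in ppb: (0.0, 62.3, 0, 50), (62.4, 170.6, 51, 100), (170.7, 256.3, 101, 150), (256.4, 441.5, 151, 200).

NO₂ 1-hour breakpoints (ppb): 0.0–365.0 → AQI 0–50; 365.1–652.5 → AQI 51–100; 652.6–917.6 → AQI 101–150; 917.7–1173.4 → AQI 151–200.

191

PM2.5: 63.676 lies in 51.031–71.691, so I_lo=51, I_hi=100, C_lo=51.031, C_hi=71.691.
(100−51)/(71.691−51.031) × (63.676−51.031) + 51 = 49/20.660 × 12.645 + 51 ≈ 80.99 → 81.
O₃: 0.1888 ∈ [0.1765, 0.2320] ↔ index [151, 200].
151 + (0.1888−0.1765)·(200−151)/(0.2320−0.1765) = 151 + 0.0123·49/0.0555 ≈ 161.86, so AQI = 162.
SO₂: 291.7 ∈ [256.4, 441.5] ↔ index [151, 200].
151 + (291.7−256.4)·(200−151)/(441.5−256.4) = 151 + 35.3·49/185.1 ≈ 160.34, so AQI = 160.
NO₂ 1126.9: bracket 917.7–1173.4 → index 151–200; slope 49/255.7, offset 209.2.
AQI = 151 + 49/255.7·209.2 ≈ 191.09 ⇒ 191.
Sub-indices: PM2.5→81, O₃→162, SO₂→160, NO₂→191. Overall AQI = max = 191; dominant pollutant is NO₂.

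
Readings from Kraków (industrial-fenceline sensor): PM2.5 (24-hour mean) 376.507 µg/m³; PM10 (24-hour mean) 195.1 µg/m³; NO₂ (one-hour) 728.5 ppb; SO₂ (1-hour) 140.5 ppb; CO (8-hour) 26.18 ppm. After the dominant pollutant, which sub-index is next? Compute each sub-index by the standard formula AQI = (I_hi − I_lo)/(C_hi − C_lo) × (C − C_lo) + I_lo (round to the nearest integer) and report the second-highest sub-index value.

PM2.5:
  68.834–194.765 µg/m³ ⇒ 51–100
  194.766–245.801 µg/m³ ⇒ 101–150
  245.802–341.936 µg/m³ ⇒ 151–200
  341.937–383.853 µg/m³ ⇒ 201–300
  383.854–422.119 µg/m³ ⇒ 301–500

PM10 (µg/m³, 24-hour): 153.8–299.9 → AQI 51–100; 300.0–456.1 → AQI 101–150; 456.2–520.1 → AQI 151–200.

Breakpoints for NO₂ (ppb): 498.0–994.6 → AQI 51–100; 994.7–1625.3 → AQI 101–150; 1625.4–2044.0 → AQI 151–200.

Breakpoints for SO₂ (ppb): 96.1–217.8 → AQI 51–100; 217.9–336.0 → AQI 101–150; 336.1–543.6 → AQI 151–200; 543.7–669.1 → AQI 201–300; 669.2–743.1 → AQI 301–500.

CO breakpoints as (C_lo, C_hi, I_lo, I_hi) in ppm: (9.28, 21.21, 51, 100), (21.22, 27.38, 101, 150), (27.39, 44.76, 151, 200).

140

PM2.5 376.507: bracket 341.937–383.853 → index 201–300; slope 99/41.916, offset 34.570.
AQI = 201 + 99/41.916·34.570 ≈ 282.65 ⇒ 283.
PM10: row 153.8–299.9 (AQI 51–100). (100−51)·(195.1−153.8)/(299.9−153.8) + 51 = 49·41.3/146.1 + 51 ≈ 64.85 → 65.
NO₂: row 498.0–994.6 (AQI 51–100). (100−51)·(728.5−498.0)/(994.6−498.0) + 51 = 49·230.5/496.6 + 51 ≈ 73.74 → 74.
SO₂: row 96.1–217.8 (AQI 51–100). (100−51)·(140.5−96.1)/(217.8−96.1) + 51 = 49·44.4/121.7 + 51 ≈ 68.88 → 69.
CO: 26.18 ∈ [21.22, 27.38] ↔ index [101, 150].
101 + (26.18−21.22)·(150−101)/(27.38−21.22) = 101 + 4.96·49/6.16 ≈ 140.45, so AQI = 140.
Sub-indices: PM2.5→283, PM10→65, NO₂→74, SO₂→69, CO→140. Ranked high→low: 283, 140, 74, 69, 65. Second-highest sub-index = 140.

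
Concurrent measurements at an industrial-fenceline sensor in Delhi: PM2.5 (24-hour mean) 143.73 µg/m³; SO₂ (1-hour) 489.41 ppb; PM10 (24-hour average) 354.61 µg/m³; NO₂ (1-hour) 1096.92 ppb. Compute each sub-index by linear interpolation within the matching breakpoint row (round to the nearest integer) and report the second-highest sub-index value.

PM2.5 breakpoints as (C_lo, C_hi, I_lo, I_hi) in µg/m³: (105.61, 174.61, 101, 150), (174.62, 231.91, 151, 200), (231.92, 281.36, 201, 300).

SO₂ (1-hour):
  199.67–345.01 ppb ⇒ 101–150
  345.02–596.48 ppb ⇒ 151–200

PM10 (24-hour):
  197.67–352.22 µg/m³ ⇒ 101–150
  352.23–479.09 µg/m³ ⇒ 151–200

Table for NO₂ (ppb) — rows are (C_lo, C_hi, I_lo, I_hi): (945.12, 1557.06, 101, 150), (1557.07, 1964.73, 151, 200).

152

PM2.5: 143.73 lies in 105.61–174.61, so I_lo=101, I_hi=150, C_lo=105.61, C_hi=174.61.
(150−101)/(174.61−105.61) × (143.73−105.61) + 101 = 49/69.00 × 38.12 + 101 ≈ 128.07 → 128.
SO₂ 489.41: bracket 345.02–596.48 → index 151–200; slope 49/251.46, offset 144.39.
AQI = 151 + 49/251.46·144.39 ≈ 179.14 ⇒ 179.
PM10: row 352.23–479.09 (AQI 151–200). (200−151)·(354.61−352.23)/(479.09−352.23) + 151 = 49·2.38/126.86 + 151 ≈ 151.92 → 152.
NO₂: 1096.92 ∈ [945.12, 1557.06] ↔ index [101, 150].
101 + (1096.92−945.12)·(150−101)/(1557.06−945.12) = 101 + 151.80·49/611.94 ≈ 113.16, so AQI = 113.
Sub-indices: PM2.5→128, SO₂→179, PM10→152, NO₂→113. Ranked high→low: 179, 152, 128, 113. Second-highest sub-index = 152.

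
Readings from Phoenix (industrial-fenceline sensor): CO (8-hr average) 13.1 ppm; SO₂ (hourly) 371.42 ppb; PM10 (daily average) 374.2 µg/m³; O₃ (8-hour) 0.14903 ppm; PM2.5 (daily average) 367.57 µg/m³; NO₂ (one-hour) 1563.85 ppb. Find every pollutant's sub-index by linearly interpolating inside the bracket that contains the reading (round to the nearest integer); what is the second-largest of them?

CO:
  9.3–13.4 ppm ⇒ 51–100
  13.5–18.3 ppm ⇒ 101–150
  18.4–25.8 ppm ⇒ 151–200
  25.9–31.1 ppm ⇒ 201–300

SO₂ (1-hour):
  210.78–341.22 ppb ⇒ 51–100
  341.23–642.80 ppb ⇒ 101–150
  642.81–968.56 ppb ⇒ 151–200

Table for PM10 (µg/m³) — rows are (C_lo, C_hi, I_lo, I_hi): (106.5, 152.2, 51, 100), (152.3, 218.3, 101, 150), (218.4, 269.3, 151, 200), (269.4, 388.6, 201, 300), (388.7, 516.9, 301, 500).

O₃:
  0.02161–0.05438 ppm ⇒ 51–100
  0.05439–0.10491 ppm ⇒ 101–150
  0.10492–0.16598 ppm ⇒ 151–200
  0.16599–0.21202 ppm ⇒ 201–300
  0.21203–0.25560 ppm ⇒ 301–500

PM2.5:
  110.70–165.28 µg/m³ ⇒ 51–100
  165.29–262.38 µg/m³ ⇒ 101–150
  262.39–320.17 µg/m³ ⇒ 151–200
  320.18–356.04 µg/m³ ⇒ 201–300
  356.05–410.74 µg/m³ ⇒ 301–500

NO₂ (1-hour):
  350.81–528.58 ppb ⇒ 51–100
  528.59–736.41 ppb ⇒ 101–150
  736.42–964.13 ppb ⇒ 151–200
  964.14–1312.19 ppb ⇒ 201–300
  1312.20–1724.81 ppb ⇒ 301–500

343

CO: row 9.3–13.4 (AQI 51–100). (100−51)·(13.1−9.3)/(13.4−9.3) + 51 = 49·3.8/4.1 + 51 ≈ 96.41 → 96.
SO₂: 371.42 lies in 341.23–642.80, so I_lo=101, I_hi=150, C_lo=341.23, C_hi=642.80.
(150−101)/(642.80−341.23) × (371.42−341.23) + 101 = 49/301.57 × 30.19 + 101 ≈ 105.91 → 106.
PM10 374.2: bracket 269.4–388.6 → index 201–300; slope 99/119.2, offset 104.8.
AQI = 201 + 99/119.2·104.8 ≈ 288.04 ⇒ 288.
O₃ 0.14903: bracket 0.10492–0.16598 → index 151–200; slope 49/0.06106, offset 0.04411.
AQI = 151 + 49/0.06106·0.04411 ≈ 186.40 ⇒ 186.
PM2.5 367.57: bracket 356.05–410.74 → index 301–500; slope 199/54.69, offset 11.52.
AQI = 301 + 199/54.69·11.52 ≈ 342.92 ⇒ 343.
NO₂: 1563.85 lies in 1312.20–1724.81, so I_lo=301, I_hi=500, C_lo=1312.20, C_hi=1724.81.
(500−301)/(1724.81−1312.20) × (1563.85−1312.20) + 301 = 199/412.61 × 251.65 + 301 ≈ 422.37 → 422.
Sub-indices: CO→96, SO₂→106, PM10→288, O₃→186, PM2.5→343, NO₂→422. Ranked high→low: 422, 343, 288, 186, 106, 96. Second-highest sub-index = 343.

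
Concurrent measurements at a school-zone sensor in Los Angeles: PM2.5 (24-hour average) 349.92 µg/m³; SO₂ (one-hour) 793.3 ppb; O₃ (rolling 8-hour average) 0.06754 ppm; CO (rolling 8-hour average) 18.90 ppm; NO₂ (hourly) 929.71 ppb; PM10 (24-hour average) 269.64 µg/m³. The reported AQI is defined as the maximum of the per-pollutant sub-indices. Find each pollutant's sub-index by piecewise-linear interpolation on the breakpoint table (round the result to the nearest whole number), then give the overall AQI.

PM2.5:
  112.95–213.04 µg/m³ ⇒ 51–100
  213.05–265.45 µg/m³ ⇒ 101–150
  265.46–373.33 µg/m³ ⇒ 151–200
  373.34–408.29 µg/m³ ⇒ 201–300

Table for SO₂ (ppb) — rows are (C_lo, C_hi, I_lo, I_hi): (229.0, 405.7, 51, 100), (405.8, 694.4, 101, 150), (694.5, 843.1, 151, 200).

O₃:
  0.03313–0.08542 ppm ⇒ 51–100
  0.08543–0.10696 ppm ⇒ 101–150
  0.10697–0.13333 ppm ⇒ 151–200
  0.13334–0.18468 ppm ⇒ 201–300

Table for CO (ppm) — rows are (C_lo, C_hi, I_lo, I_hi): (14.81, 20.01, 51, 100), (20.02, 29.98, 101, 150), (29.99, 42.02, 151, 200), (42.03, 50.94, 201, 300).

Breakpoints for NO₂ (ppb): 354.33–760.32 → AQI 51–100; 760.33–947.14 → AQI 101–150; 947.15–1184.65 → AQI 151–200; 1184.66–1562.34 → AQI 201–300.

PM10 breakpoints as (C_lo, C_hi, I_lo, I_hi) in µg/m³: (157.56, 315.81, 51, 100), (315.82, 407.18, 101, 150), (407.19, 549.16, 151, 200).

189

PM2.5: 349.92 lies in 265.46–373.33, so I_lo=151, I_hi=200, C_lo=265.46, C_hi=373.33.
(200−151)/(373.33−265.46) × (349.92−265.46) + 151 = 49/107.87 × 84.46 + 151 ≈ 189.37 → 189.
SO₂ 793.3: bracket 694.5–843.1 → index 151–200; slope 49/148.6, offset 98.8.
AQI = 151 + 49/148.6·98.8 ≈ 183.58 ⇒ 184.
O₃: row 0.03313–0.08542 (AQI 51–100). (100−51)·(0.06754−0.03313)/(0.08542−0.03313) + 51 = 49·0.03441/0.05229 + 51 ≈ 83.24 → 83.
CO: 18.90 ∈ [14.81, 20.01] ↔ index [51, 100].
51 + (18.90−14.81)·(100−51)/(20.01−14.81) = 51 + 4.09·49/5.20 ≈ 89.54, so AQI = 90.
NO₂ 929.71: bracket 760.33–947.14 → index 101–150; slope 49/186.81, offset 169.38.
AQI = 101 + 49/186.81·169.38 ≈ 145.43 ⇒ 145.
PM10: row 157.56–315.81 (AQI 51–100). (100−51)·(269.64−157.56)/(315.81−157.56) + 51 = 49·112.08/158.25 + 51 ≈ 85.70 → 86.
Sub-indices: PM2.5→189, SO₂→184, O₃→83, CO→90, NO₂→145, PM10→86. Overall AQI = max = 189; dominant pollutant is PM2.5.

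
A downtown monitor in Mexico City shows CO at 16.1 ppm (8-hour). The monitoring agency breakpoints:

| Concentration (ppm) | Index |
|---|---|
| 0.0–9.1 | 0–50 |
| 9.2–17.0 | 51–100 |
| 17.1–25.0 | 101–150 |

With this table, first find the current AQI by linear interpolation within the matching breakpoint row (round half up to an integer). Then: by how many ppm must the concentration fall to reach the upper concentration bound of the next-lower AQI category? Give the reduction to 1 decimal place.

CO 16.1: bracket 9.2–17.0 → index 51–100; slope 49/7.8, offset 6.9.
AQI = 51 + 49/7.8·6.9 ≈ 94.35 ⇒ 94.
Current AQI 94 is in the Moderate range (51–100). The next-lower category tops out at AQI 50, whose upper concentration bound is 9.1 ppm.
Reduction needed = 16.1 − 9.1 = 7.0 ppm.

7.0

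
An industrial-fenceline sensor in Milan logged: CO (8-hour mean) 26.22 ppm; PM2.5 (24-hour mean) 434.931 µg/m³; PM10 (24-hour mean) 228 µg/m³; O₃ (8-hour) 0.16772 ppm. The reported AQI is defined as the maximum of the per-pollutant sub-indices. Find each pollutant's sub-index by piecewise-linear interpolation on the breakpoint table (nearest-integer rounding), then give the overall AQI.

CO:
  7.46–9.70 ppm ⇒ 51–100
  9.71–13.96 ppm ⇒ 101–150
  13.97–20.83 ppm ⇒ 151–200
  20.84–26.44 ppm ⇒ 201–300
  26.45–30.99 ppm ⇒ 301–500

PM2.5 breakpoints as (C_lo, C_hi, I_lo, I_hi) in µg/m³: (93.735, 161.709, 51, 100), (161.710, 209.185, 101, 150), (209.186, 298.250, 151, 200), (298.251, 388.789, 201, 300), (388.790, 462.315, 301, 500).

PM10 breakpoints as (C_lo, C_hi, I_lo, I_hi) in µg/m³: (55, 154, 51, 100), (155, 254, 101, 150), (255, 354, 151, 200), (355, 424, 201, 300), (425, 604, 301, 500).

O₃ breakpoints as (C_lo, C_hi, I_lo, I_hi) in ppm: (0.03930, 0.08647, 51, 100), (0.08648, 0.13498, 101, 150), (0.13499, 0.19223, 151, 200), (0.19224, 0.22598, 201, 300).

CO: 26.22 lies in 20.84–26.44, so I_lo=201, I_hi=300, C_lo=20.84, C_hi=26.44.
(300−201)/(26.44−20.84) × (26.22−20.84) + 201 = 99/5.60 × 5.38 + 201 ≈ 296.11 → 296.
PM2.5: row 388.790–462.315 (AQI 301–500). (500−301)·(434.931−388.790)/(462.315−388.790) + 301 = 199·46.141/73.525 + 301 ≈ 425.88 → 426.
PM10: 228 ∈ [155, 254] ↔ index [101, 150].
101 + (228−155)·(150−101)/(254−155) = 101 + 73·49/99 ≈ 137.13, so AQI = 137.
O₃: 0.16772 ∈ [0.13499, 0.19223] ↔ index [151, 200].
151 + (0.16772−0.13499)·(200−151)/(0.19223−0.13499) = 151 + 0.03273·49/0.05724 ≈ 179.02, so AQI = 179.
Sub-indices: CO→296, PM2.5→426, PM10→137, O₃→179. Overall AQI = max = 426; dominant pollutant is PM2.5.
AQI 426: Hazardous.

426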